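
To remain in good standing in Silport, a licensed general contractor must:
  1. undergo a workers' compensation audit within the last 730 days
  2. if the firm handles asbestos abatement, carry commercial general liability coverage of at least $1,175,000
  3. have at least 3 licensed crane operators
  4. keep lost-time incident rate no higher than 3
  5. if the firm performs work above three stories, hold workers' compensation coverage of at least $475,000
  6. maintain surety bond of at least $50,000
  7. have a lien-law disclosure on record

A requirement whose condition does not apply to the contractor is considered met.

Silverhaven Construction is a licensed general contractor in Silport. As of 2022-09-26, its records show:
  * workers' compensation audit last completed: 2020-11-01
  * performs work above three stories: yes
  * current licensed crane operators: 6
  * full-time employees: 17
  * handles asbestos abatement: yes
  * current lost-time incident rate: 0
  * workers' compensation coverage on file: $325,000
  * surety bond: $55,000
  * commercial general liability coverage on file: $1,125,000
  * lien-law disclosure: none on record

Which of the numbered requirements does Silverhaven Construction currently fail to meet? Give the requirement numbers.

2, 5, 7

1. workers' compensation audit 694 days ago vs limit 730 → met
2. condition 'handles asbestos abatement' holds; commercial general liability coverage $1,125,000 < $1,175,000 → not met
3. licensed crane operators 6 ≥ 3 → met
4. lost-time incident rate 0 ≤ 3 → met
5. condition 'performs work above three stories' holds; workers' compensation coverage $325,000 < $475,000 → not met
6. surety bond $55,000 ≥ $50,000 → met
7. lien-law disclosure absent → not met
Not met: 2, 5, 7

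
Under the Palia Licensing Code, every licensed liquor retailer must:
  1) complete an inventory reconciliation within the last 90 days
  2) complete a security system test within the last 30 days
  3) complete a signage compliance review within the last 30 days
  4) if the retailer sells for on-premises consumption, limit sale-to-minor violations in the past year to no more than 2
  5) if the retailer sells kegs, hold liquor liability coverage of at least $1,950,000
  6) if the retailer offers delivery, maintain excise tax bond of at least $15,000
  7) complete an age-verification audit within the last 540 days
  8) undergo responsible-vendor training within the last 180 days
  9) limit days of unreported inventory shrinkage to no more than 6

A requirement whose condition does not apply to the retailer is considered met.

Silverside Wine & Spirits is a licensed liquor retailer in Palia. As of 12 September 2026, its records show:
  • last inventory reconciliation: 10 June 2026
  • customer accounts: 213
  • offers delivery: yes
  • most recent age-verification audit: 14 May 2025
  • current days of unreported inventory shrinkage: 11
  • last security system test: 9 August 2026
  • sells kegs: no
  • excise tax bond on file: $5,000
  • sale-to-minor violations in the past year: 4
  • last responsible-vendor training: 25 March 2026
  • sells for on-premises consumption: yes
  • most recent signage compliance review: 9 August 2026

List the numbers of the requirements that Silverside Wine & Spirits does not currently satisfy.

1, 2, 3, 4, 6, 9

1. inventory reconciliation 94 days ago vs limit 90 → not met
2. security system test 34 days ago vs limit 30 → not met
3. signage compliance review 34 days ago vs limit 30 → not met
4. condition 'sells for on-premises consumption' holds; sale-to-minor violations in the past year 4 > 2 → not met
5. condition 'sells kegs' does not hold → requirement n/a → met
6. condition 'offers delivery' holds; excise tax bond $5,000 < $15,000 → not met
7. age-verification audit 486 days ago vs limit 540 → met
8. responsible-vendor training 171 days ago vs limit 180 → met
9. days of unreported inventory shrinkage 11 > 6 → not met
Not met: 1, 2, 3, 4, 6, 9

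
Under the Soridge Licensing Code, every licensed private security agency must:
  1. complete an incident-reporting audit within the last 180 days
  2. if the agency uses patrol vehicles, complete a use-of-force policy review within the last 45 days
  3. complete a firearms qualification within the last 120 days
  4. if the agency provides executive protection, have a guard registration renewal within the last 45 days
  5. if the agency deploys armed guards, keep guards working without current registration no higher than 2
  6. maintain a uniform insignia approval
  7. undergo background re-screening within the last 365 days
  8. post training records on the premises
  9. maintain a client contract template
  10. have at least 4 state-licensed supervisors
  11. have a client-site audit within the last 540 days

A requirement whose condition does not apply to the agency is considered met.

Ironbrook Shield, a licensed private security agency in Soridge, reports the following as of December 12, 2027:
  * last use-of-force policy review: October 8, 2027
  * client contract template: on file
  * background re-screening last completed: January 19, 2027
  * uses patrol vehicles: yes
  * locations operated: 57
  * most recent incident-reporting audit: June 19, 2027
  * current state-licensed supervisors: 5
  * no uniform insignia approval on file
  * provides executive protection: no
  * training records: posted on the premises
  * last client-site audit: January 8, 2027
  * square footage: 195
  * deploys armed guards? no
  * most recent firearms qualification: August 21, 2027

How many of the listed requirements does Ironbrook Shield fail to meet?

1. incident-reporting audit 176 days ago vs limit 180 → met
2. condition 'uses patrol vehicles' holds; use-of-force policy review 65 days ago vs limit 45 → not met
3. firearms qualification 113 days ago vs limit 120 → met
4. condition 'provides executive protection' does not hold → requirement n/a → met
5. condition 'deploys armed guards' does not hold → requirement n/a → met
6. uniform insignia approval absent → not met
7. background re-screening 327 days ago vs limit 365 → met
8. training records present → met
9. client contract template present → met
10. state-licensed supervisors 5 ≥ 4 → met
11. client-site audit 338 days ago vs limit 540 → met
Not met: 2 of 11

2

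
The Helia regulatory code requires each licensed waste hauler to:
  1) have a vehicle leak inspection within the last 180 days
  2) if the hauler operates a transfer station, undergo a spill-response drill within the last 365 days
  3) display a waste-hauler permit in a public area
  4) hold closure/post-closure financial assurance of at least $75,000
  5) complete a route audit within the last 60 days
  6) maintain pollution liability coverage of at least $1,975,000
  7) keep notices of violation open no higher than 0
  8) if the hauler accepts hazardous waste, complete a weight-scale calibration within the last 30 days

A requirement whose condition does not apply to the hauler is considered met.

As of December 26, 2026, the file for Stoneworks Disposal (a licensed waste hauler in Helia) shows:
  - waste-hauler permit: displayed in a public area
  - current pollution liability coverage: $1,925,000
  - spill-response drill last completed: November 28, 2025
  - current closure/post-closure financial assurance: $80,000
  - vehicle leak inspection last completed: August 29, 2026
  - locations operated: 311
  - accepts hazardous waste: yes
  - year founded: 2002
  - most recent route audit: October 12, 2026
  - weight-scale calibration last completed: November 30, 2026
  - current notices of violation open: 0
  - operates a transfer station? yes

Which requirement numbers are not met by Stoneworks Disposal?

1. vehicle leak inspection 119 days ago vs limit 180 → met
2. condition 'operates a transfer station' holds; spill-response drill 393 days ago vs limit 365 → not met
3. waste-hauler permit present → met
4. closure/post-closure financial assurance $80,000 ≥ $75,000 → met
5. route audit 75 days ago vs limit 60 → not met
6. pollution liability coverage $1,925,000 < $1,975,000 → not met
7. notices of violation open 0 ≤ 0 → met
8. condition 'accepts hazardous waste' holds; weight-scale calibration 26 days ago vs limit 30 → met
Not met: 2, 5, 6

2, 5, 6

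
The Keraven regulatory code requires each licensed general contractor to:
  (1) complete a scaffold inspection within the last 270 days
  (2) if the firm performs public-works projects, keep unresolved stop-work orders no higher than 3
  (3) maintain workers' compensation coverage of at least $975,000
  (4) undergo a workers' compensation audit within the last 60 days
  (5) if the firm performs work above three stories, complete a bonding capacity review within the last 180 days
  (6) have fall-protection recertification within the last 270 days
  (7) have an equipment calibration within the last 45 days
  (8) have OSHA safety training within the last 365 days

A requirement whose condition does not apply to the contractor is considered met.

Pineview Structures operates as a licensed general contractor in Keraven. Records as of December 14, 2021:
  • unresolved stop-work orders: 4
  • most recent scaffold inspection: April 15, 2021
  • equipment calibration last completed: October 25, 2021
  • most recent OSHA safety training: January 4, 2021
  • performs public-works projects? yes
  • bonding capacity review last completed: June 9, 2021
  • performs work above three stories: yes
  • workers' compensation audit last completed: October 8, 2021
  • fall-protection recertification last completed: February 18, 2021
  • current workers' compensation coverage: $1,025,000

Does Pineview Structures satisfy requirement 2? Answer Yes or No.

No

2. condition 'performs public-works projects' holds; unresolved stop-work orders 4 > 3 → not met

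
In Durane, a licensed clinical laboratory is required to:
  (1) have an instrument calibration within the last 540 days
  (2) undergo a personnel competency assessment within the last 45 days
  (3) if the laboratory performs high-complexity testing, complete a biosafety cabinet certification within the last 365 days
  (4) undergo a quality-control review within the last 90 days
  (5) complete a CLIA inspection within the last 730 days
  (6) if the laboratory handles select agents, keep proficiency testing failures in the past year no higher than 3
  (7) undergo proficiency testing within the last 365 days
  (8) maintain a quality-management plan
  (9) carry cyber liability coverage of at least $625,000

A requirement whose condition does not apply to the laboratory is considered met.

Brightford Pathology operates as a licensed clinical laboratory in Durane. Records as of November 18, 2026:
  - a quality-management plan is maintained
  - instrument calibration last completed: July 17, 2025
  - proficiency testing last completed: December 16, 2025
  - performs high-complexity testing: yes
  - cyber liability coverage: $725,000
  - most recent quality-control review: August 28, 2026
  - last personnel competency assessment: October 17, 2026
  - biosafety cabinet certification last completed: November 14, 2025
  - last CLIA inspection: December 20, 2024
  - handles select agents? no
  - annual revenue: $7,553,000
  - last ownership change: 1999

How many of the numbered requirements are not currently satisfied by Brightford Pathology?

1

1. instrument calibration 489 days ago vs limit 540 → met
2. personnel competency assessment 32 days ago vs limit 45 → met
3. condition 'performs high-complexity testing' holds; biosafety cabinet certification 369 days ago vs limit 365 → not met
4. quality-control review 82 days ago vs limit 90 → met
5. CLIA inspection 698 days ago vs limit 730 → met
6. condition 'handles select agents' does not hold → requirement n/a → met
7. proficiency testing 337 days ago vs limit 365 → met
8. quality-management plan present → met
9. cyber liability coverage $725,000 ≥ $625,000 → met
Not met: 1 of 9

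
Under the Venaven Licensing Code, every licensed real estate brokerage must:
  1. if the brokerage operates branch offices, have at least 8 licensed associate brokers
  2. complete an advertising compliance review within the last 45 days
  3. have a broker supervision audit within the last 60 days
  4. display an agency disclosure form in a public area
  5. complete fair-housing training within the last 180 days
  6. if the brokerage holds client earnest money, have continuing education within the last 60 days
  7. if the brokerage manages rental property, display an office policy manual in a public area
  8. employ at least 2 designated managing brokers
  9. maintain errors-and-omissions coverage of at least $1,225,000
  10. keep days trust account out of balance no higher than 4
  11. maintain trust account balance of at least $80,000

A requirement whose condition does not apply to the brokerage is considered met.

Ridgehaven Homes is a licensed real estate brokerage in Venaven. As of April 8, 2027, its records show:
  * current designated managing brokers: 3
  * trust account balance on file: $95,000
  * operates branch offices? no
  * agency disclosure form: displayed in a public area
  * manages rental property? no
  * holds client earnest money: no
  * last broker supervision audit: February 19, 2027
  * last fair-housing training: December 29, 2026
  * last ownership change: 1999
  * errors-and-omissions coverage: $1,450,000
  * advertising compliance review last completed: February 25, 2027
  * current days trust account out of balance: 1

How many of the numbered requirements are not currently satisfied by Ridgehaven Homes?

0

1. condition 'operates branch offices' does not hold → requirement n/a → met
2. advertising compliance review 42 days ago vs limit 45 → met
3. broker supervision audit 48 days ago vs limit 60 → met
4. agency disclosure form present → met
5. fair-housing training 100 days ago vs limit 180 → met
6. condition 'holds client earnest money' does not hold → requirement n/a → met
7. condition 'manages rental property' does not hold → requirement n/a → met
8. designated managing brokers 3 ≥ 2 → met
9. errors-and-omissions coverage $1,450,000 ≥ $1,225,000 → met
10. days trust account out of balance 1 ≤ 4 → met
11. trust account balance $95,000 ≥ $80,000 → met
Not met: 0 of 11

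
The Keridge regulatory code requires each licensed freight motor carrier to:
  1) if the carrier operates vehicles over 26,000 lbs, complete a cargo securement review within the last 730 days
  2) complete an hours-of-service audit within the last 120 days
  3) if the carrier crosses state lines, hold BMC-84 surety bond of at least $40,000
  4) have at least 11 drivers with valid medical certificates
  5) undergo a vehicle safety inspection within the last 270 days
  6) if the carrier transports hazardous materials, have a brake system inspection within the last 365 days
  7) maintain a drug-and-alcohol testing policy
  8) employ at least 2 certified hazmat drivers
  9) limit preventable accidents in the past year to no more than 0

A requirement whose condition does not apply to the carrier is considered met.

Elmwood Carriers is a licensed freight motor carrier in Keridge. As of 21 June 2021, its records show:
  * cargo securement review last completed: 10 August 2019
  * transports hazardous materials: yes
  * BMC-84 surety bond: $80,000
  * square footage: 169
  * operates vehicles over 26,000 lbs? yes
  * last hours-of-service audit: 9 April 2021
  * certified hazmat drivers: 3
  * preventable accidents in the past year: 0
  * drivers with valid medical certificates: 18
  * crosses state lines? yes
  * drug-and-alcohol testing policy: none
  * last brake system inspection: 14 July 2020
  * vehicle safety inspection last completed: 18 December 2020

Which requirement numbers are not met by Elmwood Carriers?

1. condition 'operates vehicles over 26,000 lbs' holds; cargo securement review 681 days ago vs limit 730 → met
2. hours-of-service audit 73 days ago vs limit 120 → met
3. condition 'crosses state lines' holds; BMC-84 surety bond $80,000 ≥ $40,000 → met
4. drivers with valid medical certificates 18 ≥ 11 → met
5. vehicle safety inspection 185 days ago vs limit 270 → met
6. condition 'transports hazardous materials' holds; brake system inspection 342 days ago vs limit 365 → met
7. drug-and-alcohol testing policy absent → not met
8. certified hazmat drivers 3 ≥ 2 → met
9. preventable accidents in the past year 0 ≤ 0 → met
Not met: 7

7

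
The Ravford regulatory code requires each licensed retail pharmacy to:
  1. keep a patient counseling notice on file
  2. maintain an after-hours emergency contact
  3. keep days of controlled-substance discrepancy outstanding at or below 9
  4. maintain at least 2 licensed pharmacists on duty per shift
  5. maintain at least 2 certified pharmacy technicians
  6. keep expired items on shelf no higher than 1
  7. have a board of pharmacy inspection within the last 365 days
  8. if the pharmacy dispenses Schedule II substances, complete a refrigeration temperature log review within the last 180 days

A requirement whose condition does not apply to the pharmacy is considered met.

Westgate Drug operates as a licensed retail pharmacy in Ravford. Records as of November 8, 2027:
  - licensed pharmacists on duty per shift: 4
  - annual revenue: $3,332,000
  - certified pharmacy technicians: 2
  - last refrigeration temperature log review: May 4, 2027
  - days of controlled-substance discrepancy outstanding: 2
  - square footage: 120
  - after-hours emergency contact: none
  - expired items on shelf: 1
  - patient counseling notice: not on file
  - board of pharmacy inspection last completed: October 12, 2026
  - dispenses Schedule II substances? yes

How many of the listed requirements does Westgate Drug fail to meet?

1. patient counseling notice absent → not met
2. after-hours emergency contact absent → not met
3. days of controlled-substance discrepancy outstanding 2 ≤ 9 → met
4. licensed pharmacists on duty per shift 4 ≥ 2 → met
5. certified pharmacy technicians 2 ≥ 2 → met
6. expired items on shelf 1 ≤ 1 → met
7. board of pharmacy inspection 392 days ago vs limit 365 → not met
8. condition 'dispenses Schedule II substances' holds; refrigeration temperature log review 188 days ago vs limit 180 → not met
Not met: 4 of 8

4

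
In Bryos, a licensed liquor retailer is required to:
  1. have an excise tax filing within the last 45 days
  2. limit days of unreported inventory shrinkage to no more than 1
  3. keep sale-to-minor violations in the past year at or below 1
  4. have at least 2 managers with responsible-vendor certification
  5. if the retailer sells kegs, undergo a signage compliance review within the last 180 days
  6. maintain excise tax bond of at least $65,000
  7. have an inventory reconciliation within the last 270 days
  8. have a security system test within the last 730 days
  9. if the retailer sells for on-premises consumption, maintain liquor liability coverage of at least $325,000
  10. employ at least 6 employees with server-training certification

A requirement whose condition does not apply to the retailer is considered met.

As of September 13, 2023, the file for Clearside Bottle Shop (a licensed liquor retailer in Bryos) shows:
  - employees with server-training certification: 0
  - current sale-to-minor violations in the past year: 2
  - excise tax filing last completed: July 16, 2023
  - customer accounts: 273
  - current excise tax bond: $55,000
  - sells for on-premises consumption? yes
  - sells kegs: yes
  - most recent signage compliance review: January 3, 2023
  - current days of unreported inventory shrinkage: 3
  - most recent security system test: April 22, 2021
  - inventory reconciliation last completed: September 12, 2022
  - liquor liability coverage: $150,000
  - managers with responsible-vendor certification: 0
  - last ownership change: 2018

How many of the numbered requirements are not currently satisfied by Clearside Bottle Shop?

10

1. excise tax filing 59 days ago vs limit 45 → not met
2. days of unreported inventory shrinkage 3 > 1 → not met
3. sale-to-minor violations in the past year 2 > 1 → not met
4. managers with responsible-vendor certification 0 < 2 → not met
5. condition 'sells kegs' holds; signage compliance review 253 days ago vs limit 180 → not met
6. excise tax bond $55,000 < $65,000 → not met
7. inventory reconciliation 366 days ago vs limit 270 → not met
8. security system test 874 days ago vs limit 730 → not met
9. condition 'sells for on-premises consumption' holds; liquor liability coverage $150,000 < $325,000 → not met
10. employees with server-training certification 0 < 6 → not met
Not met: 10 of 10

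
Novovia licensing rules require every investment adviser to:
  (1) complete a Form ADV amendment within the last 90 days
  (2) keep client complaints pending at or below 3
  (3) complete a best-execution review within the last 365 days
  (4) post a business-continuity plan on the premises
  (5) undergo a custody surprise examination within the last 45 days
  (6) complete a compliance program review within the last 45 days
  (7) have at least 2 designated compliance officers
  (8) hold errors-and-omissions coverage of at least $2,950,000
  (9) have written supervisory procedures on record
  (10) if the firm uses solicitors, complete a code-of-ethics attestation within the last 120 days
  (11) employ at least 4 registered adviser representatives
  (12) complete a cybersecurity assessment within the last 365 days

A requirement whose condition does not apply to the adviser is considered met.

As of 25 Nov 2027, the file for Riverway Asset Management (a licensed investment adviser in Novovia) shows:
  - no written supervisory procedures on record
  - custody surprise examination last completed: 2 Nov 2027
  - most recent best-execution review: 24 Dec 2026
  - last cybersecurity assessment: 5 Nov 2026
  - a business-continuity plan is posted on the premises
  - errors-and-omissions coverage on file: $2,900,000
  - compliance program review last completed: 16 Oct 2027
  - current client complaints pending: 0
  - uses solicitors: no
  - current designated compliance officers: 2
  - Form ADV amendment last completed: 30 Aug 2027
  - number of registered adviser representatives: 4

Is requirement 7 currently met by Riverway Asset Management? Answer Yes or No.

7. designated compliance officers 2 ≥ 2 → met

Yes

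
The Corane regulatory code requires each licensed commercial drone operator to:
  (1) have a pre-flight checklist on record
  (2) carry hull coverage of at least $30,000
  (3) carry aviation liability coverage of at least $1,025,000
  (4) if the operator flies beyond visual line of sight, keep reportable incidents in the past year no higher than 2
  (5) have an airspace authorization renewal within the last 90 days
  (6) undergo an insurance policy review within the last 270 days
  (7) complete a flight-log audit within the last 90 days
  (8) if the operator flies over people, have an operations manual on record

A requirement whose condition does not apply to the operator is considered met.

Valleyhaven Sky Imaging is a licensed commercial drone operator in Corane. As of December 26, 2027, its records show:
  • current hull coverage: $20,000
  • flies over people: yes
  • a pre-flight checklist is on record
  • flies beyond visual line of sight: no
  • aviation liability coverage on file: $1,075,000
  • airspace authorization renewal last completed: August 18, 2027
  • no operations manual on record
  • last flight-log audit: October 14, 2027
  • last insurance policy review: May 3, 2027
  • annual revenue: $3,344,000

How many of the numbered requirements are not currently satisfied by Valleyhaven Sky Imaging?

3

1. pre-flight checklist present → met
2. hull coverage $20,000 < $30,000 → not met
3. aviation liability coverage $1,075,000 ≥ $1,025,000 → met
4. condition 'flies beyond visual line of sight' does not hold → requirement n/a → met
5. airspace authorization renewal 130 days ago vs limit 90 → not met
6. insurance policy review 237 days ago vs limit 270 → met
7. flight-log audit 73 days ago vs limit 90 → met
8. condition 'flies over people' holds; operations manual absent → not met
Not met: 3 of 8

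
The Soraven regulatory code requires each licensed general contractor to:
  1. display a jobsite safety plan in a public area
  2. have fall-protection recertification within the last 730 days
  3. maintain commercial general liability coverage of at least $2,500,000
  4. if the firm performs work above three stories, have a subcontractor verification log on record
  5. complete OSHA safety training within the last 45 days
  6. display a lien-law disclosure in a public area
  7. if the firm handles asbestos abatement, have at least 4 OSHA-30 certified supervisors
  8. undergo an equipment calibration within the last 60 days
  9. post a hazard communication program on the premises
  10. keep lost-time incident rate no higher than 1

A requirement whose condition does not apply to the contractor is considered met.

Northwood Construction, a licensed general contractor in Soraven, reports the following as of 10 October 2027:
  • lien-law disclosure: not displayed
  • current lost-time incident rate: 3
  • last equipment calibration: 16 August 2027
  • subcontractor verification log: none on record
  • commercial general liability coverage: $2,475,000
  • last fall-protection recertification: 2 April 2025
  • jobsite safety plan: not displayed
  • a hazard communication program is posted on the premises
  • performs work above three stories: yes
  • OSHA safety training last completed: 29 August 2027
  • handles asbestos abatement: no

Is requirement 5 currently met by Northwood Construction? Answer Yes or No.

Yes

5. OSHA safety training 42 days ago vs limit 45 → met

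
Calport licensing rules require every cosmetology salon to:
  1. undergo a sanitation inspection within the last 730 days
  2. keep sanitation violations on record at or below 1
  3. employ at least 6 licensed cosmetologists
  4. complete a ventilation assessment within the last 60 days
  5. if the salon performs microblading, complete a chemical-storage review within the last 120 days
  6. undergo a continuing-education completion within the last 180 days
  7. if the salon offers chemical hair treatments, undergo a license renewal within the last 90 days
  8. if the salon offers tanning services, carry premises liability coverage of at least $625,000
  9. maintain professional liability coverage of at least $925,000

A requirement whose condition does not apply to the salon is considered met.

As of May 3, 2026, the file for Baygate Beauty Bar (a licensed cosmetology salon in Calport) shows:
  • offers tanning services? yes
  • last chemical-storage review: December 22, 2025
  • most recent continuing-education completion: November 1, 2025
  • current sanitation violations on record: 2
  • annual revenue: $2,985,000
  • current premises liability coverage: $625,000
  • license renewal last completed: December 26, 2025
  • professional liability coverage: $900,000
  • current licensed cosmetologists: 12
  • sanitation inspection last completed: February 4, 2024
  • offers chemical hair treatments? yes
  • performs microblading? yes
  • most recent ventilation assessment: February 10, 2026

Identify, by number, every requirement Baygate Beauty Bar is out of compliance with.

1, 2, 4, 5, 6, 7, 9

1. sanitation inspection 819 days ago vs limit 730 → not met
2. sanitation violations on record 2 > 1 → not met
3. licensed cosmetologists 12 ≥ 6 → met
4. ventilation assessment 82 days ago vs limit 60 → not met
5. condition 'performs microblading' holds; chemical-storage review 132 days ago vs limit 120 → not met
6. continuing-education completion 183 days ago vs limit 180 → not met
7. condition 'offers chemical hair treatments' holds; license renewal 128 days ago vs limit 90 → not met
8. condition 'offers tanning services' holds; premises liability coverage $625,000 ≥ $625,000 → met
9. professional liability coverage $900,000 < $925,000 → not met
Not met: 1, 2, 4, 5, 6, 7, 9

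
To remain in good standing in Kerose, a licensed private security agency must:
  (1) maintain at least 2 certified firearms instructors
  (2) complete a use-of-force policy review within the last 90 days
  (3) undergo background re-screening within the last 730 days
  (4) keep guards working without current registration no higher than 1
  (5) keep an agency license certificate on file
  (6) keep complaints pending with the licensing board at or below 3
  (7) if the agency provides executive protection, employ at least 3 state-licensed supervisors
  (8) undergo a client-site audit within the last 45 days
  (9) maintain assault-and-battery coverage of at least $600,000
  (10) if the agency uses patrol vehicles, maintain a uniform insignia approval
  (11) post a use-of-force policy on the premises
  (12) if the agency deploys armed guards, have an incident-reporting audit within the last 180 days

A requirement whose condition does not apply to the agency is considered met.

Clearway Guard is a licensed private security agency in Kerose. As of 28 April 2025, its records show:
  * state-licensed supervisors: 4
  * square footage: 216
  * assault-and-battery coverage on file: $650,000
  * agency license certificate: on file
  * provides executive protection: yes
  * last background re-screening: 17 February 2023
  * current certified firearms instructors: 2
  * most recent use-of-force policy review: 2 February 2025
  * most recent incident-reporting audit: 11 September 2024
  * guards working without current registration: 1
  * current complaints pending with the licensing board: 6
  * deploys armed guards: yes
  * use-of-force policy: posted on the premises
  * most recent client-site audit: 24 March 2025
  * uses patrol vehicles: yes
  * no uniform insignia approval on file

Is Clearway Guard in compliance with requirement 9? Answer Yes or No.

9. assault-and-battery coverage $650,000 ≥ $600,000 → met

Yes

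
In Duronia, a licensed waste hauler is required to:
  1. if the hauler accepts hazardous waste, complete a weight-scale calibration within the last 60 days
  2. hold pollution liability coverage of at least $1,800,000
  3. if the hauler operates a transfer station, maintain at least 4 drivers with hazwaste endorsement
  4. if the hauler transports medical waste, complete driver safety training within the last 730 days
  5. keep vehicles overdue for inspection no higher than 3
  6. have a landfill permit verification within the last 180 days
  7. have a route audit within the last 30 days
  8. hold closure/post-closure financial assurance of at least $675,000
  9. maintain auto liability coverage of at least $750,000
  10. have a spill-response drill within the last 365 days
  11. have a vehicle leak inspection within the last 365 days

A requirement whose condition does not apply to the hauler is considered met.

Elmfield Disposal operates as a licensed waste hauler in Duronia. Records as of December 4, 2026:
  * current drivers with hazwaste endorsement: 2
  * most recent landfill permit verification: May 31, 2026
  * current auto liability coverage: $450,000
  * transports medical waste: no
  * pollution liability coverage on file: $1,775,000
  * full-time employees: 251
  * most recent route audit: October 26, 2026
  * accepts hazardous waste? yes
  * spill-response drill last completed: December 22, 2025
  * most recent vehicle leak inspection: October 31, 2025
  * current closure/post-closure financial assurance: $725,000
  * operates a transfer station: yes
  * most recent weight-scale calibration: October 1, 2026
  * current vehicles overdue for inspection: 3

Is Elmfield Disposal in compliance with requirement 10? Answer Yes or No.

10. spill-response drill 347 days ago vs limit 365 → met

Yes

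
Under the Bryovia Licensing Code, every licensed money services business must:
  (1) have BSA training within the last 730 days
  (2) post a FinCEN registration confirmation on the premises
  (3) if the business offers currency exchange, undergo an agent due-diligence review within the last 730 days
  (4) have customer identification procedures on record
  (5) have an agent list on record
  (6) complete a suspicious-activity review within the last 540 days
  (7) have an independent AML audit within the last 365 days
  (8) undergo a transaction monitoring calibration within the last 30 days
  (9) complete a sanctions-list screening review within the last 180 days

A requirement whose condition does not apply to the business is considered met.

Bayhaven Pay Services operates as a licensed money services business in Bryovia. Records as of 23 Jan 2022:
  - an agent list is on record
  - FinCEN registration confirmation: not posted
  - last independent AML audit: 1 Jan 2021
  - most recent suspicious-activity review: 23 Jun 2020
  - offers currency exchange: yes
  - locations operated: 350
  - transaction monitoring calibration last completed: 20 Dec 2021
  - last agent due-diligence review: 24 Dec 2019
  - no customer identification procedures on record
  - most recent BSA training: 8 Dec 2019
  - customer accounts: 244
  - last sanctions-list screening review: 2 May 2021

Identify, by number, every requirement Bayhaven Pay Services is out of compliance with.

1. BSA training 777 days ago vs limit 730 → not met
2. FinCEN registration confirmation absent → not met
3. condition 'offers currency exchange' holds; agent due-diligence review 761 days ago vs limit 730 → not met
4. customer identification procedures absent → not met
5. agent list present → met
6. suspicious-activity review 579 days ago vs limit 540 → not met
7. independent AML audit 387 days ago vs limit 365 → not met
8. transaction monitoring calibration 34 days ago vs limit 30 → not met
9. sanctions-list screening review 266 days ago vs limit 180 → not met
Not met: 1, 2, 3, 4, 6, 7, 8, 9

1, 2, 3, 4, 6, 7, 8, 9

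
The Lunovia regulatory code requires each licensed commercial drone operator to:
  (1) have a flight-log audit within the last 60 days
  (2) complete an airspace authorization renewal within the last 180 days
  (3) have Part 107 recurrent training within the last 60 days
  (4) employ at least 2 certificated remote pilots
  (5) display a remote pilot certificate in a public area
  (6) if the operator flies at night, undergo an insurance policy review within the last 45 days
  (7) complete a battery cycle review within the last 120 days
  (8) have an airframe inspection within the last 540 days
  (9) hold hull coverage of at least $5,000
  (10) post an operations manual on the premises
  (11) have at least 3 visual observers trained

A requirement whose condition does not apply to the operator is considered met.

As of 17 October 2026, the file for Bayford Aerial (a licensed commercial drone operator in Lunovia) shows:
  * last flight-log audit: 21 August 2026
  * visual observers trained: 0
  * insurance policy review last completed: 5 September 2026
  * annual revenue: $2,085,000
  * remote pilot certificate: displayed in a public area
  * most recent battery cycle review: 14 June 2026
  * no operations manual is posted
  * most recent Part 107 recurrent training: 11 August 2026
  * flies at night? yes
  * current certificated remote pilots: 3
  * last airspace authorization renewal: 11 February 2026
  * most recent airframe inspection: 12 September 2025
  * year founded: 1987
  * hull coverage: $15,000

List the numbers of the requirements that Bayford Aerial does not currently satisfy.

2, 3, 7, 10, 11

1. flight-log audit 57 days ago vs limit 60 → met
2. airspace authorization renewal 248 days ago vs limit 180 → not met
3. Part 107 recurrent training 67 days ago vs limit 60 → not met
4. certificated remote pilots 3 ≥ 2 → met
5. remote pilot certificate present → met
6. condition 'flies at night' holds; insurance policy review 42 days ago vs limit 45 → met
7. battery cycle review 125 days ago vs limit 120 → not met
8. airframe inspection 400 days ago vs limit 540 → met
9. hull coverage $15,000 ≥ $5,000 → met
10. operations manual absent → not met
11. visual observers trained 0 < 3 → not met
Not met: 2, 3, 7, 10, 11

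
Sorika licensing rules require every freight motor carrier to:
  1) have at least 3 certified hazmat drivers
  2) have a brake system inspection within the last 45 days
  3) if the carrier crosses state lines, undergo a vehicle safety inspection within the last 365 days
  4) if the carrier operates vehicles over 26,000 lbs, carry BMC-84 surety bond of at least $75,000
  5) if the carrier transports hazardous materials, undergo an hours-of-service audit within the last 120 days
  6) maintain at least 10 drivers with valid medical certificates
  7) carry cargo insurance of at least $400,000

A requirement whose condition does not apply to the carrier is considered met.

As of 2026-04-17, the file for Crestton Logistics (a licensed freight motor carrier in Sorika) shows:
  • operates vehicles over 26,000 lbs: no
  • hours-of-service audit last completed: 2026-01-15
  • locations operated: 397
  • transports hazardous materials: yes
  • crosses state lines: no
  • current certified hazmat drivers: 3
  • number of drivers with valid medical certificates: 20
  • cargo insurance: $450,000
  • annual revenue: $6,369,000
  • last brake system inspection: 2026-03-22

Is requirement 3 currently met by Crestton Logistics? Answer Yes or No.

Yes

3. condition 'crosses state lines' does not hold → requirement n/a → met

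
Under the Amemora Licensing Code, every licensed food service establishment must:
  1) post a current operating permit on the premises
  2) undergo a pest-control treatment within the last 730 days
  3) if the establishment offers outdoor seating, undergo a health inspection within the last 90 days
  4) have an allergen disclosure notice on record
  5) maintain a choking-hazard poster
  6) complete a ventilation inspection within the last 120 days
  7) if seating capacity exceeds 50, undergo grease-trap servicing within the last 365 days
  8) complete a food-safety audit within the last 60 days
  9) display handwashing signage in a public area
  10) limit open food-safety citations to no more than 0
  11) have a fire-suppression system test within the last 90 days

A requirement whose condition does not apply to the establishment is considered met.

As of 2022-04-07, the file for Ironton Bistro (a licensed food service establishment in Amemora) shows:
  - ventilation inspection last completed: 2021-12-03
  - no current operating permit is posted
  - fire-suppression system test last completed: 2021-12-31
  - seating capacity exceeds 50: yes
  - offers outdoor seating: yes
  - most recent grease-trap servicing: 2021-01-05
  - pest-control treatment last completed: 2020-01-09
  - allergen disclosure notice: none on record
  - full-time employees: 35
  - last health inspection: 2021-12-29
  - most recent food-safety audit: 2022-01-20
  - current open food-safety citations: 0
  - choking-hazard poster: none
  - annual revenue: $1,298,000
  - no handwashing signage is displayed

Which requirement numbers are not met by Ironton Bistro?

1. current operating permit absent → not met
2. pest-control treatment 819 days ago vs limit 730 → not met
3. condition 'offers outdoor seating' holds; health inspection 99 days ago vs limit 90 → not met
4. allergen disclosure notice absent → not met
5. choking-hazard poster absent → not met
6. ventilation inspection 125 days ago vs limit 120 → not met
7. condition 'seating capacity exceeds 50' holds; grease-trap servicing 457 days ago vs limit 365 → not met
8. food-safety audit 77 days ago vs limit 60 → not met
9. handwashing signage absent → not met
10. open food-safety citations 0 ≤ 0 → met
11. fire-suppression system test 97 days ago vs limit 90 → not met
Not met: 1, 2, 3, 4, 5, 6, 7, 8, 9, 11

1, 2, 3, 4, 5, 6, 7, 8, 9, 11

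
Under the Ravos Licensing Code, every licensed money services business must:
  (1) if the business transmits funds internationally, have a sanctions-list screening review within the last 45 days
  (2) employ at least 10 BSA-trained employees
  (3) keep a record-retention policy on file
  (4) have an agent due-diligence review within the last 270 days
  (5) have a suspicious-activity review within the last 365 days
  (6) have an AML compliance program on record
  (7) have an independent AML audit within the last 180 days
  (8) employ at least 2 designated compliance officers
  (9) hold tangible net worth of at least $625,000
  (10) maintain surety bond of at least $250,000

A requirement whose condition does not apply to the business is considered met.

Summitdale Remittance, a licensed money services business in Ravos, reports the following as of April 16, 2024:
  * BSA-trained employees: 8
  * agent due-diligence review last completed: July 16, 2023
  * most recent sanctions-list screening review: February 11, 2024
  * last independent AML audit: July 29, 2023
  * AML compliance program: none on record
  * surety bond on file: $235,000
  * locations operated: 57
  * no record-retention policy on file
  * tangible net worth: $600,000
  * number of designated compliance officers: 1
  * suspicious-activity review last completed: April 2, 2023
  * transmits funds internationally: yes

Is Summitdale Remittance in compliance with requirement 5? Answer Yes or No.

5. suspicious-activity review 380 days ago vs limit 365 → not met

No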